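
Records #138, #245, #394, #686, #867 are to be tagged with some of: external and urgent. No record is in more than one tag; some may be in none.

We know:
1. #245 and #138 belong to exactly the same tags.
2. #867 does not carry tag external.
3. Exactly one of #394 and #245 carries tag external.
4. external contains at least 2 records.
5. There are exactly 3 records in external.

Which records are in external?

external = {#138, #245, #686}

From (2): #867 ∉ external.
Suppose #138 ∉ external: no assignment then satisfies all the clues, so #138 ∈ external.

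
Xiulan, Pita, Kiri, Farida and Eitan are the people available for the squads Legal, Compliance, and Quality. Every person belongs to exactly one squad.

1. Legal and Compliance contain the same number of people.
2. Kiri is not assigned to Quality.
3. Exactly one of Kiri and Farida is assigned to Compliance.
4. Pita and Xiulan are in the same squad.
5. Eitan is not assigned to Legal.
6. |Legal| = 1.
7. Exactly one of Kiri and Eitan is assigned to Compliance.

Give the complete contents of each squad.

Legal = {Farida}; Compliance = {Kiri}; Quality = {Eitan, Pita, Xiulan}

From (2): Kiri ∉ Quality.
From (5): Eitan ∉ Legal.
Suppose Xiulan ∈ Legal: no assignment then satisfies all the clues, so Xiulan ∉ Legal.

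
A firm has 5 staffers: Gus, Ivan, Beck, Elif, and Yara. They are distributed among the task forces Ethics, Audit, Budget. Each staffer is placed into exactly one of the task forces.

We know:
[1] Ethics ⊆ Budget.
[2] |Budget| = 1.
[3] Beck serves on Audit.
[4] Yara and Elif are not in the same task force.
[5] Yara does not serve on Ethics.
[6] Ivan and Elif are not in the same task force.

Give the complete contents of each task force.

Ethics = {}; Audit = {Beck, Gus, Ivan, Yara}; Budget = {Elif}

From (3): Beck ∈ Audit.
From (5): Yara ∉ Ethics.
Suppose Gus ∈ Ethics: no assignment then satisfies all the clues, so Gus ∉ Ethics.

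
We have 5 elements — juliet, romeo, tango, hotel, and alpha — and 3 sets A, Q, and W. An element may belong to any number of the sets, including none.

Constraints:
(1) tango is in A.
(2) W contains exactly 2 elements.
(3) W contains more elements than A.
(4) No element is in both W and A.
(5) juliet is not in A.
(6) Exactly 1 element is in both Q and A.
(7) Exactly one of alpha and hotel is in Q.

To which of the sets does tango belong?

tango: A, Q

From (1): tango ∈ A.
From (5): juliet ∉ A.
(4) (disjoint): tango ∉ W.
Suppose tango ∉ Q: no assignment then satisfies all the clues, so tango ∈ Q.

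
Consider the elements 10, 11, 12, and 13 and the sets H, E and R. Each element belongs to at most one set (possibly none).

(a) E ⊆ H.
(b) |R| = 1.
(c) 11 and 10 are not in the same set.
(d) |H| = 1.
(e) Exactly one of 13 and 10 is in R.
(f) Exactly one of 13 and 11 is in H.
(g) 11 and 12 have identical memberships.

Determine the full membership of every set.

H = {13}; E = {}; R = {10}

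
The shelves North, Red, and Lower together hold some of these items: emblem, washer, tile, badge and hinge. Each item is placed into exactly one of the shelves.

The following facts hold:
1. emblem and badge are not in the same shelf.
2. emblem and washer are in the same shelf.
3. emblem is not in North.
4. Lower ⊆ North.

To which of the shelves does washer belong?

washer: Red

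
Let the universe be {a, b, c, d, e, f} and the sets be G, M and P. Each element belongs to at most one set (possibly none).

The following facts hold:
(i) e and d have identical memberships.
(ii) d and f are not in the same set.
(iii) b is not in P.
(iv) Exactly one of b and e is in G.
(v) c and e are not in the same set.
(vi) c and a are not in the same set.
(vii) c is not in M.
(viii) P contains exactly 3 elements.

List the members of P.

From (iii): b ∉ P.
From (vii): c ∉ M.
Suppose a ∉ P: no assignment then satisfies all the clues, so a ∈ P.

P = {a, d, e}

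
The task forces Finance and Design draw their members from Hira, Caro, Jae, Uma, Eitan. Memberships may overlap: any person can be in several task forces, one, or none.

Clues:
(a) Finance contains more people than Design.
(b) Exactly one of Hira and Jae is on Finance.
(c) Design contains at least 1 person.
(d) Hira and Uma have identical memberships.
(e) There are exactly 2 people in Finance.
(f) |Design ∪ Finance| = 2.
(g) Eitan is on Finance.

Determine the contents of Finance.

Finance = {Eitan, Jae}

From (g): Eitan ∈ Finance.
Suppose Hira ∈ Finance: no assignment then satisfies all the clues, so Hira ∉ Finance.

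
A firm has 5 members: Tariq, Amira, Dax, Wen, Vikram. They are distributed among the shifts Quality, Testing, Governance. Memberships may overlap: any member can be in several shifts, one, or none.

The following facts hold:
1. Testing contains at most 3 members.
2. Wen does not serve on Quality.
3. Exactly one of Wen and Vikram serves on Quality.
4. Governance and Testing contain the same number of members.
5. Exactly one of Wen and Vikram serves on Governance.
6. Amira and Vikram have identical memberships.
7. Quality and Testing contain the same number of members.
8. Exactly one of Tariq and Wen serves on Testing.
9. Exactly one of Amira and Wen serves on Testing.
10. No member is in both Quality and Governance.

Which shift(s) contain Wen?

From (2): Wen ∉ Quality.
(3) (exactly one): Vikram ∈ Quality.
(6): Amira matches Vikram: Amira ∈ Quality.
(10) (disjoint): Amira ∉ Governance.
(10) (disjoint): Vikram ∉ Governance.
(5) (exactly one): Wen ∈ Governance.
Suppose Wen ∉ Testing: no assignment then satisfies all the clues, so Wen ∈ Testing.

Wen: Governance, Testing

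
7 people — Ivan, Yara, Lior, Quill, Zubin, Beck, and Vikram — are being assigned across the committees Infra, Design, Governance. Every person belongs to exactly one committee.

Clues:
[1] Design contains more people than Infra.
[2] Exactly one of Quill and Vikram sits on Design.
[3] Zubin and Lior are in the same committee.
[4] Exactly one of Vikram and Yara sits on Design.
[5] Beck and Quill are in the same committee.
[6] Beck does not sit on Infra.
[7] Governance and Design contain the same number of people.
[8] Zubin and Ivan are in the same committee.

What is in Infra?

Infra = {Vikram}

From (6): Beck ∉ Infra.
(5): Quill matches Beck: Quill ∉ Infra.
Suppose Ivan ∈ Infra: no assignment then satisfies all the clues, so Ivan ∉ Infra.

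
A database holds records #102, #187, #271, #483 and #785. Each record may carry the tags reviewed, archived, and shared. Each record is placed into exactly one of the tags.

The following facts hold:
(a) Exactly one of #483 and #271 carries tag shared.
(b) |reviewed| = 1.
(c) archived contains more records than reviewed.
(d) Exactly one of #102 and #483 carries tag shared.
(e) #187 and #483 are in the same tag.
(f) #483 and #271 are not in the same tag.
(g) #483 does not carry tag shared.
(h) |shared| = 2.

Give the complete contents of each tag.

reviewed = {#785}; archived = {#187, #483}; shared = {#102, #271}

From (g): #483 ∉ shared.
(a) (exactly one): #271 ∈ shared.
(d) (exactly one): #102 ∈ shared.
(e): #187 matches #483: #187 ∉ shared.
(h): shared already has 2, so the rest are out.
Suppose #187 ∈ reviewed: no assignment then satisfies all the clues, so #187 ∉ reviewed.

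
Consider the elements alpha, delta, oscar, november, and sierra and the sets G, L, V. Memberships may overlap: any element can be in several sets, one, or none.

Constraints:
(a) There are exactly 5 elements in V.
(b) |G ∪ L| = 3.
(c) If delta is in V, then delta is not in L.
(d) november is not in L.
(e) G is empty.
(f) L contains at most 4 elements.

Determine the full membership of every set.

G = {}; L = {alpha, oscar, sierra}; V = {alpha, delta, november, oscar, sierra}

From (d): november ∉ L.
(a): only 5 candidates remain for V, so all are in.
(c): delta ∉ L.
(e): G already has 0, so the rest are out.
Suppose alpha ∉ L: no assignment then satisfies all the clues, so alpha ∈ L.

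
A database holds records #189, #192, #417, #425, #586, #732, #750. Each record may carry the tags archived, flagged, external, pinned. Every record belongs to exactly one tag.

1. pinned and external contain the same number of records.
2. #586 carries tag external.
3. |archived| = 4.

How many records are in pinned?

1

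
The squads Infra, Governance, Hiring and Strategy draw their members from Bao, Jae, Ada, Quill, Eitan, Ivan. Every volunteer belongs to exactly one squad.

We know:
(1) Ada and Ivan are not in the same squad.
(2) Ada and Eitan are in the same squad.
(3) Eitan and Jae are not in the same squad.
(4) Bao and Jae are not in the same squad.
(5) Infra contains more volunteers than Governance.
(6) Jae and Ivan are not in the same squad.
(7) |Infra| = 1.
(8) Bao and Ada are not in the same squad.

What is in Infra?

Infra = {Jae}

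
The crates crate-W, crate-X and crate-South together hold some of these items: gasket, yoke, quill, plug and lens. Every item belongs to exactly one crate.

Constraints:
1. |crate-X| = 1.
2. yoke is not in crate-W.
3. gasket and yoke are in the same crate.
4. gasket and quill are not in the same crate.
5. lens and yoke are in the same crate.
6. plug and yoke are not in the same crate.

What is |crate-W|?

1

From (2): yoke ∉ crate-W.
(3): gasket matches yoke: gasket ∉ crate-W.
(5): lens matches yoke: lens ∉ crate-W.
Suppose gasket ∈ crate-X: no assignment then satisfies all the clues, so gasket ∉ crate-X.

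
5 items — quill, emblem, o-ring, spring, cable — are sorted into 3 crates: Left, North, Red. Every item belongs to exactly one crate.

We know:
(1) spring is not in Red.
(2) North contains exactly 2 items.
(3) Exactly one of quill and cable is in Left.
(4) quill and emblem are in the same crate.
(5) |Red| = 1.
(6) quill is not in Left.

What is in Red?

Red = {o-ring}

From (1): spring ∉ Red.
From (6): quill ∉ Left.
(3) (exactly one): cable ∈ Left.
(4): emblem matches quill: emblem ∉ Left.
Suppose quill ∈ Red: no assignment then satisfies all the clues, so quill ∉ Red.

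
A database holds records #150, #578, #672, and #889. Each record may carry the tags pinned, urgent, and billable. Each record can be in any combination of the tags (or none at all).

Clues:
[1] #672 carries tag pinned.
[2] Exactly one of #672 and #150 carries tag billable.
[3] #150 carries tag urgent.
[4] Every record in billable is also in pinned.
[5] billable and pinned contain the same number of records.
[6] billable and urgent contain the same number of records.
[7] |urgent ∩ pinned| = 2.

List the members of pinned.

From (1): #672 ∈ pinned.
From (3): #150 ∈ urgent.
Suppose #150 ∈ pinned: no assignment then satisfies all the clues, so #150 ∉ pinned.

pinned = {#578, #672, #889}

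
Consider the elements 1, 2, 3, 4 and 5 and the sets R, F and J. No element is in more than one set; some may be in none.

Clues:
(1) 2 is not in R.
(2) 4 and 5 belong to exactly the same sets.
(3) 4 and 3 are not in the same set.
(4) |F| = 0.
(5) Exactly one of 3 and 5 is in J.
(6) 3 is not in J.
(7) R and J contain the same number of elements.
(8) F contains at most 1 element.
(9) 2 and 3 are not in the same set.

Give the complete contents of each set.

R = {1, 3}; F = {}; J = {4, 5}

From (1): 2 ∉ R.
From (6): 3 ∉ J.
(4): F already has 0, so the rest are out.
(5) (exactly one): 5 ∈ J.
(2): 4 matches 5: 4 ∉ R.
(2): 4 matches 5: 4 ∈ J.
Suppose 1 ∉ R: no assignment then satisfies all the clues, so 1 ∈ R.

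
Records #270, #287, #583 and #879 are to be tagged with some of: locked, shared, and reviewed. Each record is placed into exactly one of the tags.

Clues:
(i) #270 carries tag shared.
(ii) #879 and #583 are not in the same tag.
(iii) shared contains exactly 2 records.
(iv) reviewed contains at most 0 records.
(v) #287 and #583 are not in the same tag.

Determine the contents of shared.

From (i): #270 ∈ shared.
(iv): reviewed already has 0, so the rest are out.
Suppose #287 ∈ shared: no assignment then satisfies all the clues, so #287 ∉ shared.

shared = {#270, #583}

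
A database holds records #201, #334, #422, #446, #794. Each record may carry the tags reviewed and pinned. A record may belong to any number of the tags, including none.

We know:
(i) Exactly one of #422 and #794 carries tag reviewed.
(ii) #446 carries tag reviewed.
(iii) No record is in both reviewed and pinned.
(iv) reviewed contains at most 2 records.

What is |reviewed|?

2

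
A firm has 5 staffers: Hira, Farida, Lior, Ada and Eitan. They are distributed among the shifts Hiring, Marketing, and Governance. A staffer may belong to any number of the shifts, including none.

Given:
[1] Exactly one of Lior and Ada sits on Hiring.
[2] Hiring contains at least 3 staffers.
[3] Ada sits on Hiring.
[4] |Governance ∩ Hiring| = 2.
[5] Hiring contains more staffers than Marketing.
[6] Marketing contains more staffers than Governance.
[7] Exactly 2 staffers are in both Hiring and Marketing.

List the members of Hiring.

Hiring = {Ada, Eitan, Farida, Hira}

From (3): Ada ∈ Hiring.
(1) (exactly one): Lior ∉ Hiring.
Suppose Hira ∉ Hiring: no assignment then satisfies all the clues, so Hira ∈ Hiring.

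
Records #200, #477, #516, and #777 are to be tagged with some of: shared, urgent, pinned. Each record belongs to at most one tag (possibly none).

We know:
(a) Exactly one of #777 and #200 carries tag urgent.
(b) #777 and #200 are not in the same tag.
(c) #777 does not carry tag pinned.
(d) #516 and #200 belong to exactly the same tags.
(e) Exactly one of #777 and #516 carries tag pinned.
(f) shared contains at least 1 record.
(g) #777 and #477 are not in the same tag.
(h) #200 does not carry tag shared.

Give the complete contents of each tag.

shared = {#477}; urgent = {#777}; pinned = {#200, #516}

From (c): #777 ∉ pinned.
From (h): #200 ∉ shared.
(d): #516 matches #200: #516 ∉ shared.
(e) (exactly one): #516 ∈ pinned.
(d): #200 matches #516: #200 ∉ urgent.
(d): #200 matches #516: #200 ∈ pinned.
(a) (exactly one): #777 ∈ urgent.
(f): only 1 candidates remain for shared, so all are in.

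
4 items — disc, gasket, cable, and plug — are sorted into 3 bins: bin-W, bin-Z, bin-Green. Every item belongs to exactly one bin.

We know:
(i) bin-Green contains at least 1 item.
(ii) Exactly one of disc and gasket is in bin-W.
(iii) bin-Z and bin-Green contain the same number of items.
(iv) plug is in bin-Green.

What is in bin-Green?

bin-Green = {plug}

From (iv): plug ∈ bin-Green.
Suppose disc ∈ bin-Green: no assignment then satisfies all the clues, so disc ∉ bin-Green.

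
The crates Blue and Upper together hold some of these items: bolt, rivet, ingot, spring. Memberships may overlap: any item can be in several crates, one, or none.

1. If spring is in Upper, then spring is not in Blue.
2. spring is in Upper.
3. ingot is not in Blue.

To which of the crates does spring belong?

spring: Upper

From (2): spring ∈ Upper.
From (3): ingot ∉ Blue.
(1): spring ∉ Blue.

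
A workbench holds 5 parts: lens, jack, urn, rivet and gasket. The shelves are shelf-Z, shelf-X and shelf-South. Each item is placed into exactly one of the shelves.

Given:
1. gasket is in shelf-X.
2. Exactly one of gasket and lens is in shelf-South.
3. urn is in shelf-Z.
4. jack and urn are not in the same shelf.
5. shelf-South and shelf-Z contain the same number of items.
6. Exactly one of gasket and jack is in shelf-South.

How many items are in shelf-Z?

2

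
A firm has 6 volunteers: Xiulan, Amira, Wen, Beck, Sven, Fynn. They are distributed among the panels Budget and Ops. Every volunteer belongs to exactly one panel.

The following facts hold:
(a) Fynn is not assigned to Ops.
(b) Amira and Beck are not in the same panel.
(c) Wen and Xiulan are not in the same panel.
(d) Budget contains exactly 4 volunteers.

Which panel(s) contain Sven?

Sven: Budget

From (a): Fynn ∉ Ops.
Only one panel left: Fynn ∈ Budget.
Suppose Sven ∉ Budget: no assignment then satisfies all the clues, so Sven ∈ Budget.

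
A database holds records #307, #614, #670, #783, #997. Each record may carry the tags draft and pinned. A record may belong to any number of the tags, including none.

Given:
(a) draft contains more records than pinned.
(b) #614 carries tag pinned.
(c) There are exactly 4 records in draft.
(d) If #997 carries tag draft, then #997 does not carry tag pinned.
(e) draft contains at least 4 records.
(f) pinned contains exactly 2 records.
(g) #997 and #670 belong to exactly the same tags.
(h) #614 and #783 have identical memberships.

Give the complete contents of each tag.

draft = {#614, #670, #783, #997}; pinned = {#614, #783}

From (b): #614 ∈ pinned.
(h): #783 matches #614: #783 ∈ pinned.
(f): pinned already has 2, so the rest are out.
Suppose #307 ∈ draft: no assignment then satisfies all the clues, so #307 ∉ draft.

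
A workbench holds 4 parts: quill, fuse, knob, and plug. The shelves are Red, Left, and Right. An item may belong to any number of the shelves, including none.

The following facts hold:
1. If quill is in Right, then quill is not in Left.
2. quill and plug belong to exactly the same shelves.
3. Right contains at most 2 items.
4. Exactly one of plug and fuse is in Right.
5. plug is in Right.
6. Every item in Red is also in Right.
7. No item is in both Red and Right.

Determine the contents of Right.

Right = {plug, quill}

From (5): plug ∈ Right.
(2): quill matches plug: quill ∈ Right.
(3): Right already has 2, so the rest are out.
(6) contrapositive: fuse ∉ Red.
(6) contrapositive: knob ∉ Red.
(7) (disjoint): quill ∉ Red.
(7) (disjoint): plug ∉ Red.
(1): quill ∉ Left.
(2): plug matches quill: plug ∉ Left.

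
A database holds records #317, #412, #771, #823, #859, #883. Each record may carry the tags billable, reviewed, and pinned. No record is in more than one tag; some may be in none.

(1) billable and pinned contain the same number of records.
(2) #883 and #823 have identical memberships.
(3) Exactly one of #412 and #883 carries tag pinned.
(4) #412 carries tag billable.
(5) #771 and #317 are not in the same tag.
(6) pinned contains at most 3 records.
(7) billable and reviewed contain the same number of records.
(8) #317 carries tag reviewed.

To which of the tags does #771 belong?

#771: billable

From (4): #412 ∈ billable.
From (8): #317 ∈ reviewed.
(3) (exactly one): #883 ∈ pinned.
(5): #771 ∉ reviewed.
(2): #823 matches #883: #823 ∉ billable.
(2): #823 matches #883: #823 ∉ reviewed.
(2): #823 matches #883: #823 ∈ pinned.
Suppose #771 ∉ billable: no assignment then satisfies all the clues, so #771 ∈ billable.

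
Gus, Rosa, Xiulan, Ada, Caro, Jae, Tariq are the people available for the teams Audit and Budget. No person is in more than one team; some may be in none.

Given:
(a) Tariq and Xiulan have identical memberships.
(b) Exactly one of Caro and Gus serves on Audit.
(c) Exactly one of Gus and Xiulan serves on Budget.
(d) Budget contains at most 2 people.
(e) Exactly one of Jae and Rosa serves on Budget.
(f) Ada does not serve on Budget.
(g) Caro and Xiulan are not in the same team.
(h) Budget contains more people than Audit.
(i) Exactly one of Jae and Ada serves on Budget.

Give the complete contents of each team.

Audit = {Caro}; Budget = {Gus, Jae}

From (f): Ada ∉ Budget.
(i) (exactly one): Jae ∈ Budget.
(e) (exactly one): Rosa ∉ Budget.
Suppose Gus ∈ Audit: no assignment then satisfies all the clues, so Gus ∉ Audit.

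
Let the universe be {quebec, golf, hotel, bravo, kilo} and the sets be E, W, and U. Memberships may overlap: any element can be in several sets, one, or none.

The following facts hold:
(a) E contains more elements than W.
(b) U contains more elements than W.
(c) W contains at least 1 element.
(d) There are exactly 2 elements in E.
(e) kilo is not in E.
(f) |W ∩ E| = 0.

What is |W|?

1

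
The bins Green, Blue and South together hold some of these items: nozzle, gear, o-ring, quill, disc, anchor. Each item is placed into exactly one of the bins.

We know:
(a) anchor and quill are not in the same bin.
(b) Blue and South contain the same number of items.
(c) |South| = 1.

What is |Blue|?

1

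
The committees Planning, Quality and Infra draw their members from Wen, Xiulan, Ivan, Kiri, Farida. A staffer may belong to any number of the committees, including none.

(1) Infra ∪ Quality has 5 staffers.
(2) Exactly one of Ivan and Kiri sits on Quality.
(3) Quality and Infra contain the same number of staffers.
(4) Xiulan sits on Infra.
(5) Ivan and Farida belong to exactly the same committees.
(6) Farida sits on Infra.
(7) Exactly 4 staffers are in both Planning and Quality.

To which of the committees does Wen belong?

From (4): Xiulan ∈ Infra.
From (6): Farida ∈ Infra.
(5): Ivan matches Farida: Ivan ∈ Infra.
Suppose Wen ∉ Planning: no assignment then satisfies all the clues, so Wen ∈ Planning.

Wen: Planning, Quality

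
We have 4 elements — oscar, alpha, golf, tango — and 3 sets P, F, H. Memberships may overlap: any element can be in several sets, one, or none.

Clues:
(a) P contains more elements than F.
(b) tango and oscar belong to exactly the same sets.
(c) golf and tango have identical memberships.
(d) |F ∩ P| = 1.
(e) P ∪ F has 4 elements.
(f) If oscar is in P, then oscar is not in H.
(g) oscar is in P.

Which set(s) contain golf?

golf: P

From (g): oscar ∈ P.
(b): tango matches oscar: tango ∈ P.
(c): golf matches tango: golf ∈ P.
(f): oscar ∉ H.
(b): tango matches oscar: tango ∉ H.
(c): golf matches tango: golf ∉ H.
Suppose golf ∈ F: no assignment then satisfies all the clues, so golf ∉ F.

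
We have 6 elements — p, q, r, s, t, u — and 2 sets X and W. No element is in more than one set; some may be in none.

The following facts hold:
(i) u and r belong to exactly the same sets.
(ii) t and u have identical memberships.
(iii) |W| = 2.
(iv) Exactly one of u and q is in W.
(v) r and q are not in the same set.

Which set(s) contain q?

q: W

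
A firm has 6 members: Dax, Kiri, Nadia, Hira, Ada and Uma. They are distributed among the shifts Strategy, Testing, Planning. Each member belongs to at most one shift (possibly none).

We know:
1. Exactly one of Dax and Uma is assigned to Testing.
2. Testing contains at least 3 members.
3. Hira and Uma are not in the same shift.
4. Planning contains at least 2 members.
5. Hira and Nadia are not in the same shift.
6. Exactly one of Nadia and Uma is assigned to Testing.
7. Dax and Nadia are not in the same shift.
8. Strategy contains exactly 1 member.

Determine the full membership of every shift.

Strategy = {Nadia}; Testing = {Ada, Kiri, Uma}; Planning = {Dax, Hira}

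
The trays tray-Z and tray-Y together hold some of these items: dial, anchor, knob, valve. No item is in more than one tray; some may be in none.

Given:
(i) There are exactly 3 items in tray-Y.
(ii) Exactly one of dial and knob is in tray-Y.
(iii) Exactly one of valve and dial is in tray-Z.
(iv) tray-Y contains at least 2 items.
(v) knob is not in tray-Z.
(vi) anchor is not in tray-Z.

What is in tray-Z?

tray-Z = {dial}

From (v): knob ∉ tray-Z.
From (vi): anchor ∉ tray-Z.
Suppose dial ∉ tray-Z: no assignment then satisfies all the clues, so dial ∈ tray-Z.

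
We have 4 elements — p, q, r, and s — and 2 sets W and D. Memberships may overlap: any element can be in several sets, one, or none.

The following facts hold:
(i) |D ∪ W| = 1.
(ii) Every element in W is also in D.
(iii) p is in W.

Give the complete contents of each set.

W = {p}; D = {p}

From (iii): p ∈ W.
(ii) with p ∈ W: p ∈ D.
Suppose q ∈ W: no assignment then satisfies all the clues, so q ∉ W.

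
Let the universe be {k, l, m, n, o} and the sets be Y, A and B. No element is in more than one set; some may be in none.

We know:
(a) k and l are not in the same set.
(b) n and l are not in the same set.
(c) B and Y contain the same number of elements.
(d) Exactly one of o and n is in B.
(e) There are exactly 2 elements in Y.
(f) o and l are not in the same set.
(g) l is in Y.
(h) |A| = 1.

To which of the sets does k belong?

From (g): l ∈ Y.
(a): k ∉ Y.
(b): n ∉ Y.
(f): o ∉ Y.
(e): only 2 candidates remain for Y, so all are in.
Suppose k ∈ A: no assignment then satisfies all the clues, so k ∉ A.

k: B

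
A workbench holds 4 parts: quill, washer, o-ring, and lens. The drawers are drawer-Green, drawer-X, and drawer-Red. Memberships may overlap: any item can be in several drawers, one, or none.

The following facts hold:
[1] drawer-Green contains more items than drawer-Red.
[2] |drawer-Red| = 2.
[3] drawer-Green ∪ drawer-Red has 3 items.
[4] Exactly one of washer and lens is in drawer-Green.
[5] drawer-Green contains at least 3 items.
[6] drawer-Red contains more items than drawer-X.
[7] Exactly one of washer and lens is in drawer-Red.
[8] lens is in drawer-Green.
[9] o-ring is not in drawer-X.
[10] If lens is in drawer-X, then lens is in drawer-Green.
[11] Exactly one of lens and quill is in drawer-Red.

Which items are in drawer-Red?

drawer-Red = {lens, o-ring}

From (8): lens ∈ drawer-Green.
From (9): o-ring ∉ drawer-X.
(4) (exactly one): washer ∉ drawer-Green.
(5): only 3 candidates remain for drawer-Green, so all are in.
Suppose quill ∈ drawer-Red: no assignment then satisfies all the clues, so quill ∉ drawer-Red.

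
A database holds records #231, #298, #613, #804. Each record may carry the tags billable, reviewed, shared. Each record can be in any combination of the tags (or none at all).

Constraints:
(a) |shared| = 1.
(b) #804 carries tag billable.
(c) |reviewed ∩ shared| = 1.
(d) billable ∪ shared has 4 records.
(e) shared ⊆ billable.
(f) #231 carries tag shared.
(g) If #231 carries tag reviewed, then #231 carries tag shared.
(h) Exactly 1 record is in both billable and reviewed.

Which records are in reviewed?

reviewed = {#231}

From (b): #804 ∈ billable.
From (f): #231 ∈ shared.
(a): shared already has 1, so the rest are out.
(e) with #231 ∈ shared: #231 ∈ billable.
Suppose #231 ∉ reviewed: no assignment then satisfies all the clues, so #231 ∈ reviewed.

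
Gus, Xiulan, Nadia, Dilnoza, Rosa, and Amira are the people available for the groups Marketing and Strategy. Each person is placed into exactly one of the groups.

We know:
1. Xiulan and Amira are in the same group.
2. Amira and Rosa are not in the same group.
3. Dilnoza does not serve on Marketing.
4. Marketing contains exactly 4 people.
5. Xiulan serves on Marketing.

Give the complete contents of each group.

Marketing = {Amira, Gus, Nadia, Xiulan}; Strategy = {Dilnoza, Rosa}

From (3): Dilnoza ∉ Marketing.
From (5): Xiulan ∈ Marketing.
(1): Amira matches Xiulan: Amira ∈ Marketing.
(2): Rosa ∉ Marketing.
(4): only 4 candidates remain for Marketing, so all are in.
Only one group left: Dilnoza ∈ Strategy.
Only one group left: Rosa ∈ Strategy.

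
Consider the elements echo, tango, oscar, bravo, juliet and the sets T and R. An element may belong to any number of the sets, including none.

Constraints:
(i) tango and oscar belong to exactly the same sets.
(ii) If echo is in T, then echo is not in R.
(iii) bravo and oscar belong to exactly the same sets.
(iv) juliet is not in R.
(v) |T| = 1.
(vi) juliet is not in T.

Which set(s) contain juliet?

From (iv): juliet ∉ R.
From (vi): juliet ∉ T.

juliet: none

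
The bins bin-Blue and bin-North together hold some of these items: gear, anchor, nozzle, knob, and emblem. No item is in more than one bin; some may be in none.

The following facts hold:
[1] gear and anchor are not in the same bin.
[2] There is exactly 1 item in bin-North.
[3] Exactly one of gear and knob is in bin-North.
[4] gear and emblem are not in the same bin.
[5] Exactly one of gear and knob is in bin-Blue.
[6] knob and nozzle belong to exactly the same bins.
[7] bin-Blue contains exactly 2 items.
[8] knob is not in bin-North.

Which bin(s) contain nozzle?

nozzle: bin-Blue

From (8): knob ∉ bin-North.
(3) (exactly one): gear ∈ bin-North.
(4): emblem ∉ bin-North.
(5) (exactly one): knob ∈ bin-Blue.
(6): nozzle matches knob: nozzle ∈ bin-Blue.
(7): bin-Blue already has 2, so the rest are out.
(1): anchor ∉ bin-North.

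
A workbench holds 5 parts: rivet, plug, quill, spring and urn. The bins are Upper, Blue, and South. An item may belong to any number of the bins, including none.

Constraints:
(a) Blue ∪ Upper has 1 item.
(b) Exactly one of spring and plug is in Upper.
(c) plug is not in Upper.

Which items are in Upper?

Upper = {spring}

From (c): plug ∉ Upper.
(b) (exactly one): spring ∈ Upper.
Suppose rivet ∈ Upper: no assignment then satisfies all the clues, so rivet ∉ Upper.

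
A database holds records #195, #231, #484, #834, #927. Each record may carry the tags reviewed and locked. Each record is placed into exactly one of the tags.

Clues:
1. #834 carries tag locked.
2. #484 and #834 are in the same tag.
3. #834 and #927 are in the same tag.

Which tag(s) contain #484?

From (1): #834 ∈ locked.
(2): #484 matches #834: #484 ∉ reviewed.
(2): #484 matches #834: #484 ∈ locked.
(3): #927 matches #834: #927 ∉ reviewed.
(3): #927 matches #834: #927 ∈ locked.

#484: locked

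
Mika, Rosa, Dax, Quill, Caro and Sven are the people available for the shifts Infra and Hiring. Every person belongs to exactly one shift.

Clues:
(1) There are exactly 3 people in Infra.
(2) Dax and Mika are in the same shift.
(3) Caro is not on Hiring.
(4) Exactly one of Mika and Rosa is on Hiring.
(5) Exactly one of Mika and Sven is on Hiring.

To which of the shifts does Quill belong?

Quill: Hiring

From (3): Caro ∉ Hiring.
Only one shift left: Caro ∈ Infra.
Suppose Quill ∈ Infra: no assignment then satisfies all the clues, so Quill ∉ Infra.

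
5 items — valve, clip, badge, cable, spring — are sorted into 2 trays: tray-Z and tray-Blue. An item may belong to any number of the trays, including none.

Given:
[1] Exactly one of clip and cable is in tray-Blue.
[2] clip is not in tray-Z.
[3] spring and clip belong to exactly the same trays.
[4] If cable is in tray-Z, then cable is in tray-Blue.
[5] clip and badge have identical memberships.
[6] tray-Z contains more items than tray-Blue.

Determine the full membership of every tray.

tray-Z = {cable, valve}; tray-Blue = {cable}

From (2): clip ∉ tray-Z.
(3): spring matches clip: spring ∉ tray-Z.
(5): badge matches clip: badge ∉ tray-Z.
Suppose valve ∉ tray-Z: no assignment then satisfies all the clues, so valve ∈ tray-Z.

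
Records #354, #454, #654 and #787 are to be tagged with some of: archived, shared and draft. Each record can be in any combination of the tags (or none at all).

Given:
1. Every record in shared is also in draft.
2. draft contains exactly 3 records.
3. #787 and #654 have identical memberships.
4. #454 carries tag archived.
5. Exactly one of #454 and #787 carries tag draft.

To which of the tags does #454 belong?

From (4): #454 ∈ archived.
Suppose #454 ∈ shared: no assignment then satisfies all the clues, so #454 ∉ shared.

#454: archived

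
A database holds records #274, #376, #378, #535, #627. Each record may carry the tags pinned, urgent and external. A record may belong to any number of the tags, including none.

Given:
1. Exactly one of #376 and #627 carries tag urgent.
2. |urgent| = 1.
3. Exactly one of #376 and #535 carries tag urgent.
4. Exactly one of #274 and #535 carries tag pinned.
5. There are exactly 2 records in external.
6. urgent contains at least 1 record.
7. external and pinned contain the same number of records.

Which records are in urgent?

urgent = {#376}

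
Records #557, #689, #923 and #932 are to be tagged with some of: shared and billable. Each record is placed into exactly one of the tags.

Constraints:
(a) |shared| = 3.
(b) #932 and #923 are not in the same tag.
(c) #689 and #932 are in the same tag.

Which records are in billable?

billable = {#923}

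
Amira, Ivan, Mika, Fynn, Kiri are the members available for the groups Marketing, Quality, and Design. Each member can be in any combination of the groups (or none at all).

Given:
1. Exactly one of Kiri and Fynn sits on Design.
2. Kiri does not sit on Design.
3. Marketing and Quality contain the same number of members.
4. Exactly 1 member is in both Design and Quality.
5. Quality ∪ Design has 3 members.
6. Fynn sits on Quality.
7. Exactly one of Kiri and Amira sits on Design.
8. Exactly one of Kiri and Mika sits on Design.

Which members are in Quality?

Quality = {Fynn}

From (2): Kiri ∉ Design.
From (6): Fynn ∈ Quality.
(1) (exactly one): Fynn ∈ Design.
(7) (exactly one): Amira ∈ Design.
(8) (exactly one): Mika ∈ Design.
Suppose Amira ∈ Quality: no assignment then satisfies all the clues, so Amira ∉ Quality.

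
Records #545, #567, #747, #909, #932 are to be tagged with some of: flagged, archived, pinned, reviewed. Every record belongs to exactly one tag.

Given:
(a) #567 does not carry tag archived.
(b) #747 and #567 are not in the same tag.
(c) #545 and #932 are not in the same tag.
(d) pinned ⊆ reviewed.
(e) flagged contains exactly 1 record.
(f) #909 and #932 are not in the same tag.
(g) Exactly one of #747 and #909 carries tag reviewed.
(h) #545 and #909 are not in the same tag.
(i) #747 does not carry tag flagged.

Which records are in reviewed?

reviewed = {#567, #909}

From (a): #567 ∉ archived.
From (i): #747 ∉ flagged.
Suppose #545 ∈ reviewed: no assignment then satisfies all the clues, so #545 ∉ reviewed.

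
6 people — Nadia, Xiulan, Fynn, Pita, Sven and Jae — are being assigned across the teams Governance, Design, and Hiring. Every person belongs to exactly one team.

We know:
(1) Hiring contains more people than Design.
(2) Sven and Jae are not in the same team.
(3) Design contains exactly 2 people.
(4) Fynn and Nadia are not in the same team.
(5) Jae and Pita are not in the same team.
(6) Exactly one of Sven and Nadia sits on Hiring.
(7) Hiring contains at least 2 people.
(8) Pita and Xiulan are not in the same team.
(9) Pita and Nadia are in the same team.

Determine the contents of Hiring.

Hiring = {Fynn, Sven, Xiulan}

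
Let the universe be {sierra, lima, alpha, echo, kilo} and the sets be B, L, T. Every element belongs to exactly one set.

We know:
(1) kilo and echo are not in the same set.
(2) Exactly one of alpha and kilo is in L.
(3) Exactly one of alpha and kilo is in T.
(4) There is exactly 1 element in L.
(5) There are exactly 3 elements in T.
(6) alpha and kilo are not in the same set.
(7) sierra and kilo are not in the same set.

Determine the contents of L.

L = {kilo}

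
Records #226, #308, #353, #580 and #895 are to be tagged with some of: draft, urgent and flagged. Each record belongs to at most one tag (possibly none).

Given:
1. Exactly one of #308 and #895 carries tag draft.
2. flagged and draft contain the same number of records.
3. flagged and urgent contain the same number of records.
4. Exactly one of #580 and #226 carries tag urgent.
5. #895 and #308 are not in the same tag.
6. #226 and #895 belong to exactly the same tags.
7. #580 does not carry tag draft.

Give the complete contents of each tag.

From (7): #580 ∉ draft.
Suppose #226 ∈ draft: no assignment then satisfies all the clues, so #226 ∉ draft.

draft = {#308}; urgent = {#580}; flagged = {#353}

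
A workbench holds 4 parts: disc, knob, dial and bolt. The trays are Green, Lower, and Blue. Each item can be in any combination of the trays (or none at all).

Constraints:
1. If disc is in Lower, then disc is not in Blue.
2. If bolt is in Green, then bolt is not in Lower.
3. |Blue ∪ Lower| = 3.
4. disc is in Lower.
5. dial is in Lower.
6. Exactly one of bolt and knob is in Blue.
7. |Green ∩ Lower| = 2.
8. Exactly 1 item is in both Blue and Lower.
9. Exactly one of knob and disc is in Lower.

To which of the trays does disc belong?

From (4): disc ∈ Lower.
From (5): dial ∈ Lower.
(1): disc ∉ Blue.
(9) (exactly one): knob ∉ Lower.
Suppose disc ∉ Green: no assignment then satisfies all the clues, so disc ∈ Green.

disc: Green, Lower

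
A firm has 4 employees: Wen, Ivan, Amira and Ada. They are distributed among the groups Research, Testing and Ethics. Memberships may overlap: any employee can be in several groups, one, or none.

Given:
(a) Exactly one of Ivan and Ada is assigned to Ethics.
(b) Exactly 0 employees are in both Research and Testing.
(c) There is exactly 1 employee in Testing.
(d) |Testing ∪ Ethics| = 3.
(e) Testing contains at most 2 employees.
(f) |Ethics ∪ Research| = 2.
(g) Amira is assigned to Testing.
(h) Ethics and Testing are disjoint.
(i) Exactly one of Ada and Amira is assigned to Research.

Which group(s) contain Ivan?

Ivan: none

From (g): Amira ∈ Testing.
(c): Testing already has 1, so the rest are out.
(h) (disjoint): Amira ∉ Ethics.
Suppose Ivan ∈ Research: no assignment then satisfies all the clues, so Ivan ∉ Research.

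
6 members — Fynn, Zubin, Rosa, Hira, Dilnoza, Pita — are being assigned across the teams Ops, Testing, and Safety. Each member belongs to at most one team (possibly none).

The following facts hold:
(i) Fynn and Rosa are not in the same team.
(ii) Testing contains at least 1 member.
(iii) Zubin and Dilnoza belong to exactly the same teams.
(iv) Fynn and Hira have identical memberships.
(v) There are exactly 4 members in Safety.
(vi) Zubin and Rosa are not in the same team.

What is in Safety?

Safety = {Dilnoza, Fynn, Hira, Zubin}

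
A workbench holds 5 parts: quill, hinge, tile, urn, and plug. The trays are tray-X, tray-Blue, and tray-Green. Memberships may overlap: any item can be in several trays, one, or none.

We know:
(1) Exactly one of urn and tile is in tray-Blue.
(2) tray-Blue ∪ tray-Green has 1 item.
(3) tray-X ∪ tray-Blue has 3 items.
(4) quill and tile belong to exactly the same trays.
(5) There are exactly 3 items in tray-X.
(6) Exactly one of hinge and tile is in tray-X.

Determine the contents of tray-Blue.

tray-Blue = {urn}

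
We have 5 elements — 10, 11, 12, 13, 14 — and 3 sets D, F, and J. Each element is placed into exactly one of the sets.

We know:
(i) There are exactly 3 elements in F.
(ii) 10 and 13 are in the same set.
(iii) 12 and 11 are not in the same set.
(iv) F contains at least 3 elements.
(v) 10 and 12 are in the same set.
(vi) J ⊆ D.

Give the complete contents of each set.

D = {11, 14}; F = {10, 12, 13}; J = {}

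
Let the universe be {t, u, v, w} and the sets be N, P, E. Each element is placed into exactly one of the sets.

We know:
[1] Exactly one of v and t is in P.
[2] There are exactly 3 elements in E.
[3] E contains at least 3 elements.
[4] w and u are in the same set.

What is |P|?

1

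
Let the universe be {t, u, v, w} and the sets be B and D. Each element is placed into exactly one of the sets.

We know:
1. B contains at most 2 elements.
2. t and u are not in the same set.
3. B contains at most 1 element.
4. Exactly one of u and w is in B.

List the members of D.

D = {t, v, w}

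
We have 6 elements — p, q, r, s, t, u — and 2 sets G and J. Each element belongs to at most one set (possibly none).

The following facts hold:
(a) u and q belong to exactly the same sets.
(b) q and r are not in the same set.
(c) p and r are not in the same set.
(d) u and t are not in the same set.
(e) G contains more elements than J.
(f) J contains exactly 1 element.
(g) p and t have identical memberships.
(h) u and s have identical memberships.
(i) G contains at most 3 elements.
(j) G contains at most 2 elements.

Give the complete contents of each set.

G = {p, t}; J = {r}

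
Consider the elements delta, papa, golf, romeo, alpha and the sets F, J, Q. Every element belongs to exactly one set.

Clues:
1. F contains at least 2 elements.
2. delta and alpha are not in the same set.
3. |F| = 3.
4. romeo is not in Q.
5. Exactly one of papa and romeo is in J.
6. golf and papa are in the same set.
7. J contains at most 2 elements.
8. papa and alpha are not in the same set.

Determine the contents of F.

F = {delta, golf, papa}

From (4): romeo ∉ Q.
Suppose delta ∉ F: no assignment then satisfies all the clues, so delta ∈ F.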